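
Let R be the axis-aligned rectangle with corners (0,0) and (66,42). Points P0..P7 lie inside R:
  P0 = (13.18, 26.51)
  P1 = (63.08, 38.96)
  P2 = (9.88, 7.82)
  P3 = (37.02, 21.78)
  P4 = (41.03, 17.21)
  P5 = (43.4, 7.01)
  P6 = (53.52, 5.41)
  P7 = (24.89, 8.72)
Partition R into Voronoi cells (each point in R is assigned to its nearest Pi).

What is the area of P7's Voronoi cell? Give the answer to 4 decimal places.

Area of P7's cell: 292.0769

1. box [0,66]×[0,42]: [(0, 0) (66, 0) (66, 42) (0, 42)]
2. ⊥bis P7·P0 via (19.035,17.615): [(0, 5.0855) (0, 0) (66, 0) (66, 42) (56.081, 42)]  |A|=1736.8981
3. ⊥bis P7·P1 via (43.985,23.84): [(38.6767, 30.5438) (0, 5.0855) (0, 0) (62.8622, 0)]  |A|=1058.3724
4. ⊥bis P7·P2 via (17.385,8.27): [(38.6767, 30.5438) (16.9086, 16.2153) (17.8809, 0) (62.8622, 0)]  |A|=870.406
5. ⊥bis P7·P3 via (30.955,15.25): [(24.5208, 21.226) (16.9086, 16.2153) (17.8809, 0) (47.3742, 0)]  |A|=377.1659
6. ⊥bis P7·P4 via (32.96,12.965): [(32.5252, 13.7916) (24.5208, 21.226) (16.9086, 16.2153) (17.8809, 0) (39.7799, 0)]  |A|=324.7967
7. ⊥bis P7·P5 via (34.145,7.865): [(34.3687, 10.2869) (32.5252, 13.7916) (24.5208, 21.226) (16.9086, 16.2153) (17.8809, 0) (33.4184, 0)]  |A|=292.0769
8. ⊥bis P7·P6 via (39.205,7.065): [(34.3687, 10.2869) (32.5252, 13.7916) (24.5208, 21.226) (16.9086, 16.2153) (17.8809, 0) (33.4184, 0)]  |A|=292.0769
9. canonical 6-gon: [(34.3687, 10.2869) (32.5252, 13.7916) (24.5208, 21.226) (16.9086, 16.2153) (17.8809, 0) (33.4184, 0)]
10. shoelace: 292.0769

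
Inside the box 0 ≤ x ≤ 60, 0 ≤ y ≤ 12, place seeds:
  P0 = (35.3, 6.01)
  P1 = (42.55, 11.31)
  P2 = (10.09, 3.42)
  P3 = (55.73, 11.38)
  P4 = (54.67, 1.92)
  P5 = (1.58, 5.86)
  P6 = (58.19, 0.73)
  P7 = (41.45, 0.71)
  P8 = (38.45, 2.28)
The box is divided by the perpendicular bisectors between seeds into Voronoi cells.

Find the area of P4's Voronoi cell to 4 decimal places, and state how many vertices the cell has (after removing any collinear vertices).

1. box [0,60]×[0,12]: [(0, 0) (60, 0) (60, 12) (0, 12)]
2. ⊥bis P4·P0 via (44.985,3.965): [(44.1478, 0) (60, 0) (60, 12) (46.6816, 12)]  |A|=175.0237
3. ⊥bis P4·P1 via (48.61,6.615): [(44.3961, 1.176) (44.1478, 0) (60, 0) (60, 12) (52.782, 12)]  |A|=142.008
4. ⊥bis P4·P2 via (32.38,2.67): [(44.3961, 1.176) (44.1478, 0) (60, 0) (60, 12) (52.782, 12)]  |A|=142.008
5. ⊥bis P4·P3 via (55.2,6.65): [(49.1613, 7.3266) (44.3961, 1.176) (44.1478, 0) (60, 0) (60, 6.1122)]  |A|=93.2337
6. ⊥bis P4·P5 via (28.125,3.89): [(49.1613, 7.3266) (44.3961, 1.176) (44.1478, 0) (60, 0) (60, 6.1122)]  |A|=93.2337
7. ⊥bis P4·P6 via (56.43,1.325): [(58.1196, 6.3229) (49.1613, 7.3266) (44.3961, 1.176) (44.1478, 0) (55.9821, 0)]  |A|=74.7847
8. ⊥bis P4·P7 via (48.06,1.315): [(58.1196, 6.3229) (49.1613, 7.3266) (47.6843, 5.4201) (48.1804, 0) (55.9821, 0)]  |A|=62.4497
9. ⊥bis P4·P8 via (46.56,2.1): [(58.1196, 6.3229) (49.1613, 7.3266) (47.6843, 5.4201) (48.1804, 0) (55.9821, 0)]  |A|=62.4497
10. canonical 5-gon: [(58.1196, 6.3229) (49.1613, 7.3266) (47.6843, 5.4201) (48.1804, 0) (55.9821, 0)]
11. shoelace: 62.4497

Area of P4's cell: 62.4497 (5 vertices)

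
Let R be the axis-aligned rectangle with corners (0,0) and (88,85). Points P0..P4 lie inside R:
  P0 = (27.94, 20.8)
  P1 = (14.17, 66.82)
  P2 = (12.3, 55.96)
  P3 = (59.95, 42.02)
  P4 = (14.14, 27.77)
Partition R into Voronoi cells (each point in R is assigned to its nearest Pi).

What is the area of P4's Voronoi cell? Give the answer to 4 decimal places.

Area of P4's cell: 813.6589

1. box [0,88]×[0,85]: [(0, 0) (88, 0) (88, 85) (0, 85)]
2. ⊥bis P4·P0 via (21.04,24.285): [(0, 0) (8.7743, 0) (51.7055, 85) (0, 85)]  |A|=2570.3911
3. ⊥bis P4·P1 via (14.155,47.295): [(0, 47.3059) (0, 0) (8.7743, 0) (32.6545, 47.2808)]  |A|=979.804
4. ⊥bis P4·P2 via (13.22,41.865): [(0, 41.0021) (0, 0) (8.7743, 0) (30.4885, 42.9921)]  |A|=813.6589
5. ⊥bis P4·P3 via (37.045,34.895): [(0, 41.0021) (0, 0) (8.7743, 0) (30.4885, 42.9921)]  |A|=813.6589
6. canonical 4-gon: [(0, 41.0021) (0, 0) (8.7743, 0) (30.4885, 42.9921)]
7. shoelace: 813.6589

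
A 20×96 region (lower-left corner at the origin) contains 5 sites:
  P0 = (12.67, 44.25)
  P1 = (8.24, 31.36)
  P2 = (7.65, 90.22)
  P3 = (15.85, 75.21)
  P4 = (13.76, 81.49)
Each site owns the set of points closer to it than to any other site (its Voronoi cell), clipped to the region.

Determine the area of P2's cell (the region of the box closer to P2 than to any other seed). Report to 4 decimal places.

Area of P2's cell: 212.7684

1. box [0,20]×[0,96]: [(0, 0) (20, 0) (20, 96) (0, 96)]
2. ⊥bis P2·P0 via (10.16,67.235): [(0, 66.1255) (20, 68.3095) (20, 96) (0, 96)]  |A|=575.6494
3. ⊥bis P2·P1 via (7.945,60.79): [(0, 66.1255) (20, 68.3095) (20, 96) (0, 96)]  |A|=575.6494
4. ⊥bis P2·P3 via (11.75,82.715): [(0, 76.2959) (20, 87.222) (20, 96) (0, 96)]  |A|=284.8206
5. ⊥bis P2·P4 via (10.705,85.855): [(0, 78.3627) (20, 92.3604) (20, 96) (0, 96)]  |A|=212.7684
6. canonical 4-gon: [(0, 78.3627) (20, 92.3604) (20, 96) (0, 96)]
7. shoelace: 212.7684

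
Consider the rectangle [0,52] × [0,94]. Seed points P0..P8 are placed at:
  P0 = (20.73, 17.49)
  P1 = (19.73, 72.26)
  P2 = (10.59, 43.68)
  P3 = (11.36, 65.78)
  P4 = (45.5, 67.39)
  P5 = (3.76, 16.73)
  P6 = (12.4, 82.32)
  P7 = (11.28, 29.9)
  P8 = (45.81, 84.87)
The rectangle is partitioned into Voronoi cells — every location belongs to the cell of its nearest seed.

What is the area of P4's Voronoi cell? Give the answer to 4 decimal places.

1. box [0,52]×[0,94]: [(0, 0) (52, 0) (52, 94) (0, 94)]
2. ⊥bis P4·P0 via (33.115,42.44): [(0, 58.878) (52, 33.0656) (52, 94) (0, 94)]  |A|=2497.4646
3. ⊥bis P4·P1 via (32.615,69.825): [(27.9265, 45.0155) (52, 33.0656) (52, 94) (37.1836, 94)]  |A|=1096.3386
4. ⊥bis P4·P2 via (28.045,55.535): [(29.5075, 53.3816) (38.8836, 39.5765) (52, 33.0656) (52, 94) (37.1836, 94)]  |A|=1046.2051
5. ⊥bis P4·P3 via (28.43,66.585): [(29.5075, 53.3816) (38.8836, 39.5765) (52, 33.0656) (52, 94) (37.1836, 94)]  |A|=1046.2051
6. ⊥bis P4·P5 via (24.63,42.06): [(29.5075, 53.3816) (38.8836, 39.5765) (52, 33.0656) (52, 94) (37.1836, 94)]  |A|=1046.2051
7. ⊥bis P4·P6 via (28.95,74.855): [(36.8938, 92.4664) (29.5075, 53.3816) (38.8836, 39.5765) (52, 33.0656) (52, 94) (37.5855, 94)]  |A|=1045.8969
8. ⊥bis P4·P7 via (28.39,48.645): [(36.8938, 92.4664) (29.5075, 53.3816) (38.8836, 39.5765) (52, 33.0656) (52, 94) (37.5855, 94)]  |A|=1045.8969
9. ⊥bis P4·P8 via (45.655,76.13): [(33.8461, 76.3394) (29.5075, 53.3816) (38.8836, 39.5765) (52, 33.0656) (52, 76.0175)]  |A|=752.1453
10. canonical 5-gon: [(33.8461, 76.3394) (29.5075, 53.3816) (38.8836, 39.5765) (52, 33.0656) (52, 76.0175)]
11. shoelace: 752.1453

Area of P4's cell: 752.1453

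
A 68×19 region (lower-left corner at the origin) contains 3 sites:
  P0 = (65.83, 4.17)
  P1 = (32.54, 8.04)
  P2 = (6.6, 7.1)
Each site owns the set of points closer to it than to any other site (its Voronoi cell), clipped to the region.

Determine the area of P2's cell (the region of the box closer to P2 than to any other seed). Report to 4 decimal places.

Area of P2's cell: 370.5012

1. box [0,68]×[0,19]: [(0, 0) (68, 0) (68, 19) (0, 19)]
2. ⊥bis P2·P0 via (36.215,5.635): [(0, 0) (35.9362, 0) (36.8761, 19) (0, 19)]  |A|=691.7177
3. ⊥bis P2·P1 via (19.57,7.57): [(0, 0) (19.8443, 0) (19.1558, 19) (0, 19)]  |A|=370.5012
4. canonical 4-gon: [(0, 0) (19.8443, 0) (19.1558, 19) (0, 19)]
5. shoelace: 370.5012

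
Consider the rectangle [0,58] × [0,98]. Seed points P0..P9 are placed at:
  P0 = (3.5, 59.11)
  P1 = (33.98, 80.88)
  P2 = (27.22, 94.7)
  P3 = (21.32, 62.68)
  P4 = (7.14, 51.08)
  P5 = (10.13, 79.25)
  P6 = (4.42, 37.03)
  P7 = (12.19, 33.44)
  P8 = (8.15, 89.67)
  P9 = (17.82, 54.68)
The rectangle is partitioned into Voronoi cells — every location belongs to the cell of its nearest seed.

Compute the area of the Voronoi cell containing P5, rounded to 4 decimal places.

1. box [0,58]×[0,98]: [(0, 0) (58, 0) (58, 98) (0, 98)]
2. ⊥bis P5·P0 via (6.815,69.18): [(0, 71.4235) (58, 52.3301) (58, 98) (0, 98)]  |A|=2095.1459
3. ⊥bis P5·P1 via (22.055,80.065): [(0, 71.4235) (23.1668, 63.7971) (20.8293, 98) (0, 98)]  |A|=664.0577
4. ⊥bis P5·P2 via (18.675,86.975): [(0, 71.4235) (23.1668, 63.7971) (21.8205, 83.4956) (8.708, 98) (0, 98)]  |A|=576.1516
5. ⊥bis P5·P3 via (15.725,70.965): [(0, 71.4235) (11.0281, 67.7931) (22.3702, 75.4526) (21.8205, 83.4956) (8.708, 98) (0, 98)]  |A|=507.0011
6. ⊥bis P5·P4 via (8.635,65.165): [(0, 71.4235) (11.0281, 67.7931) (22.3702, 75.4526) (21.8205, 83.4956) (8.708, 98) (0, 98)]  |A|=507.0011
7. ⊥bis P5·P6 via (7.275,58.14): [(0, 71.4235) (11.0281, 67.7931) (22.3702, 75.4526) (21.8205, 83.4956) (8.708, 98) (0, 98)]  |A|=507.0011
8. ⊥bis P5·P7 via (11.16,56.345): [(0, 71.4235) (11.0281, 67.7931) (22.3702, 75.4526) (21.8205, 83.4956) (8.708, 98) (0, 98)]  |A|=507.0011
9. ⊥bis P5·P8 via (9.14,84.46): [(0, 82.7232) (0, 71.4235) (11.0281, 67.7931) (22.3702, 75.4526) (21.8205, 83.4956) (19.2175, 86.3749)]  |A|=309.5949
10. ⊥bis P5·P9 via (13.975,66.965): [(0, 82.7232) (0, 71.4235) (11.0281, 67.7931) (22.3702, 75.4526) (21.8205, 83.4956) (19.2175, 86.3749)]  |A|=309.5949
11. canonical 6-gon: [(0, 82.7232) (0, 71.4235) (11.0281, 67.7931) (22.3702, 75.4526) (21.8205, 83.4956) (19.2175, 86.3749)]
12. shoelace: 309.5949

Area of P5's cell: 309.5949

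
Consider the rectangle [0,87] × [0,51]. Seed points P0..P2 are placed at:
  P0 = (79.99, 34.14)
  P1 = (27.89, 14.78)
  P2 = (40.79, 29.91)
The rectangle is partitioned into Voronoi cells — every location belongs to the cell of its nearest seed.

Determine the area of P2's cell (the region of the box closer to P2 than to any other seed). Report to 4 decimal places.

1. box [0,87]×[0,51]: [(0, 0) (87, 0) (87, 51) (0, 51)]
2. ⊥bis P2·P0 via (60.39,32.025): [(0, 0) (63.8458, 0) (58.3424, 51) (0, 51)]  |A|=3115.7991
3. ⊥bis P2·P1 via (34.34,22.345): [(60.5477, 0) (63.8458, 0) (58.3424, 51) (0.7315, 51)]  |A|=1553.1795
4. canonical 4-gon: [(60.5477, 0) (63.8458, 0) (58.3424, 51) (0.7315, 51)]
5. shoelace: 1553.1795

Area of P2's cell: 1553.1795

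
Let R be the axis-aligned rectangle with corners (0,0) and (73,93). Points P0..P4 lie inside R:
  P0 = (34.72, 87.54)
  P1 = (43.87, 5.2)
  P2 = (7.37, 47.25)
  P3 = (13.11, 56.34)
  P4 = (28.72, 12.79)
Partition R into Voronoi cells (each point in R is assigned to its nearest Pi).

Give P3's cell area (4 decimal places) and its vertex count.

Area of P3's cell: 1303.0400 (5 vertices)

1. box [0,73]×[0,93]: [(0, 0) (73, 0) (73, 93) (0, 93)]
2. ⊥bis P3·P0 via (23.915,71.94): [(0, 88.5042) (0, 0) (73, 0) (73, 37.9423)]  |A|=4615.299
3. ⊥bis P3·P1 via (28.49,30.77): [(57.8547, 48.4324) (0, 88.5042) (0, 13.6337)]  |A|=2165.8049
4. ⊥bis P3·P2 via (10.24,51.795): [(36.1957, 35.4049) (57.8547, 48.4324) (0, 88.5042) (0, 58.2612)]  |A|=1358.1416
5. ⊥bis P3·P4 via (20.915,34.565): [(31.5111, 38.3631) (55.2756, 46.8812) (57.8547, 48.4324) (0, 88.5042) (0, 58.2612)]  |A|=1303.04
6. canonical 5-gon: [(31.5111, 38.3631) (55.2756, 46.8812) (57.8547, 48.4324) (0, 88.5042) (0, 58.2612)]
7. shoelace: 1303.04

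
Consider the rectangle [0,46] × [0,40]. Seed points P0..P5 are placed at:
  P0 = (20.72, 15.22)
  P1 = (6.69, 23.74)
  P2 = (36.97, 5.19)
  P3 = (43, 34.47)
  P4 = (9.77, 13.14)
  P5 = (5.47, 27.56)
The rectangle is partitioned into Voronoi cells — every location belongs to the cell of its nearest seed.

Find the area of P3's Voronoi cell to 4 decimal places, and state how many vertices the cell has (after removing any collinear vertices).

1. box [0,46]×[0,40]: [(0, 0) (46, 0) (46, 40) (0, 40)]
2. ⊥bis P3·P0 via (31.86,24.845): [(46, 8.4793) (46, 40) (18.766, 40)]  |A|=429.2166
3. ⊥bis P3·P1 via (24.845,29.105): [(23.1118, 34.9702) (46, 8.4793) (46, 40) (21.6254, 40)]  |A|=422.0256
4. ⊥bis P3·P2 via (39.985,19.83): [(23.1118, 34.9702) (35.3722, 20.78) (46, 18.5913) (46, 40) (21.6254, 40)]  |A|=368.2918
5. ⊥bis P3·P4 via (26.385,23.805): [(23.1118, 34.9702) (35.3722, 20.78) (46, 18.5913) (46, 40) (21.6254, 40)]  |A|=368.2918
6. ⊥bis P3·P5 via (24.235,31.015): [(23.6137, 34.3892) (35.3722, 20.78) (46, 18.5913) (46, 40) (22.5807, 40)]  |A|=364.7813
7. canonical 5-gon: [(23.6137, 34.3892) (35.3722, 20.78) (46, 18.5913) (46, 40) (22.5807, 40)]
8. shoelace: 364.7813

Area of P3's cell: 364.7813 (5 vertices)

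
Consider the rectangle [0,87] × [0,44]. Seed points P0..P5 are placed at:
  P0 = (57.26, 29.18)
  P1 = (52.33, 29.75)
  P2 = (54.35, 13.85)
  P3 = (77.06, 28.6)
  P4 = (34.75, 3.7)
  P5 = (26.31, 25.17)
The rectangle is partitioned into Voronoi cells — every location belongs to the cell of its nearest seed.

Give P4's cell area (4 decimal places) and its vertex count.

1. box [0,87]×[0,44]: [(0, 0) (87, 0) (87, 44) (0, 44)]
2. ⊥bis P4·P0 via (46.005,16.44): [(0, 0) (64.6141, 0) (14.8087, 44) (0, 44)]  |A|=1747.3019
3. ⊥bis P4·P1 via (43.54,16.725): [(0, 0) (64.6141, 0) (52.614, 10.6013) (3.124, 44) (0, 44)]  |A|=1552.1749
4. ⊥bis P4·P2 via (44.55,8.775): [(0, 0) (49.0942, 0) (38.7639, 19.9482) (3.124, 44) (0, 44)]  |A|=1380.0442
5. ⊥bis P4·P3 via (55.905,16.15): [(0, 0) (49.0942, 0) (38.7639, 19.9482) (3.124, 44) (0, 44)]  |A|=1380.0442
6. ⊥bis P4·P5 via (30.53,14.435): [(0, 2.4335) (0, 0) (49.0942, 0) (39.7433, 18.0568)]  |A|=491.5995
7. canonical 4-gon: [(0, 2.4335) (0, 0) (49.0942, 0) (39.7433, 18.0568)]
8. shoelace: 491.5995

Area of P4's cell: 491.5995 (4 vertices)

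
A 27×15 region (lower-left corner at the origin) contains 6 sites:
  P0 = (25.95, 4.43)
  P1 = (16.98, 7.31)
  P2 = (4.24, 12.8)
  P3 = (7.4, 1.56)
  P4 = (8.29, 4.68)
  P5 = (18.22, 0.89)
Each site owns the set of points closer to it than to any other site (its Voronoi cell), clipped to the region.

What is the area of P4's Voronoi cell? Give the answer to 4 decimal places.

1. box [0,27]×[0,15]: [(0, 0) (27, 0) (27, 15) (0, 15)]
2. ⊥bis P4·P0 via (17.12,4.555): [(0, 0) (17.0555, 0) (17.2679, 15) (0, 15)]  |A|=257.4254
3. ⊥bis P4·P1 via (12.635,5.995): [(0, 0) (14.4494, 0) (9.9097, 15) (0, 15)]  |A|=182.6928
4. ⊥bis P4·P2 via (6.265,8.74): [(0, 5.6152) (0, 0) (14.4494, 0) (11.0777, 11.1404)]  |A|=111.5882
5. ⊥bis P4·P3 via (7.845,3.12): [(0, 5.6152) (0, 5.3578) (14.0399, 1.3529) (11.0777, 11.1404)]  |A|=64.2024
6. ⊥bis P4·P5 via (13.255,2.785): [(0, 5.6152) (0, 5.3578) (12.8391, 1.6954) (13.451, 3.2986) (11.0777, 11.1404)]  |A|=63.135
7. canonical 5-gon: [(0, 5.6152) (0, 5.3578) (12.8391, 1.6954) (13.451, 3.2986) (11.0777, 11.1404)]
8. shoelace: 63.135

Area of P4's cell: 63.1350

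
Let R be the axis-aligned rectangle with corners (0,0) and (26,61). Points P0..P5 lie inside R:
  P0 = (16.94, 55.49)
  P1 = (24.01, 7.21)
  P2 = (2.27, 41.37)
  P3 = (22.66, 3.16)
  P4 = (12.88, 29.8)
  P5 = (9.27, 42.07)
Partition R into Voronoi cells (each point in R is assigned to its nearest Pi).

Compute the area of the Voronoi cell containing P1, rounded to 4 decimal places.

1. box [0,26]×[0,61]: [(0, 0) (26, 0) (26, 61) (0, 61)]
2. ⊥bis P1·P0 via (20.475,31.35): [(0, 28.3517) (0, 0) (26, 0) (26, 32.1591)]  |A|=786.6399
3. ⊥bis P1·P2 via (13.14,24.29): [(25.3566, 32.0648) (0, 15.9275) (0, 0) (26, 0) (26, 32.1591)]  |A|=629.122
4. ⊥bis P1·P3 via (23.335,5.185): [(25.3566, 32.0648) (0, 15.9275) (0, 12.9633) (26, 4.2967) (26, 32.1591)]  |A|=404.742
5. ⊥bis P1·P4 via (18.445,18.505): [(4.293, 11.5323) (26, 4.2967) (26, 22.2273)]  |A|=194.6107
6. ⊥bis P1·P5 via (16.64,24.64): [(4.293, 11.5323) (26, 4.2967) (26, 22.2273)]  |A|=194.6107
7. canonical 3-gon: [(4.293, 11.5323) (26, 4.2967) (26, 22.2273)]
8. shoelace: 194.6107

Area of P1's cell: 194.6107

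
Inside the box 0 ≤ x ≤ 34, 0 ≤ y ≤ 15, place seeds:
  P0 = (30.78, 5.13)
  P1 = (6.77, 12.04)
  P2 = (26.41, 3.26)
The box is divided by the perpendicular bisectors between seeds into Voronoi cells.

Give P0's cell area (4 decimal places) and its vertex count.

Area of P0's cell: 102.2890 (4 vertices)

1. box [0,34]×[0,15]: [(0, 0) (34, 0) (34, 15) (0, 15)]
2. ⊥bis P0·P1 via (18.775,8.585): [(16.3043, 0) (34, 0) (34, 15) (20.6212, 15)]  |A|=233.0589
3. ⊥bis P0·P2 via (28.595,4.195): [(30.3901, 0) (34, 0) (34, 15) (23.9714, 15)]  |A|=102.289
4. canonical 4-gon: [(30.3901, 0) (34, 0) (34, 15) (23.9714, 15)]
5. shoelace: 102.289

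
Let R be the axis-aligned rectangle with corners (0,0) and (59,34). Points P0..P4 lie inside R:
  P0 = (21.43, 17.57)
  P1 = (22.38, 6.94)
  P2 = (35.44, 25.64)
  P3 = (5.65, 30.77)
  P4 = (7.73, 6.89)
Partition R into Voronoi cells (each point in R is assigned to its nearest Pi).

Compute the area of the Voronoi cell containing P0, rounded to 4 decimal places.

Area of P0's cell: 282.7302

1. box [0,59]×[0,34]: [(0, 0) (59, 0) (59, 34) (0, 34)]
2. ⊥bis P0·P1 via (21.905,12.255): [(0, 10.2974) (59, 15.5702) (59, 34) (0, 34)]  |A|=1242.908
3. ⊥bis P0·P2 via (28.435,21.605): [(0, 10.2974) (33.2374, 13.2678) (21.2953, 34) (0, 34)]  |A|=614.6561
4. ⊥bis P0·P3 via (13.54,24.17): [(2.0919, 10.4843) (33.2374, 13.2678) (21.4859, 33.669)]  |A|=334.058
5. ⊥bis P0·P4 via (14.58,12.23): [(9.2604, 19.0539) (15.0389, 11.6414) (33.2374, 13.2678) (21.4859, 33.669)]  |A|=282.7302
6. canonical 4-gon: [(9.2604, 19.0539) (15.0389, 11.6414) (33.2374, 13.2678) (21.4859, 33.669)]
7. shoelace: 282.7302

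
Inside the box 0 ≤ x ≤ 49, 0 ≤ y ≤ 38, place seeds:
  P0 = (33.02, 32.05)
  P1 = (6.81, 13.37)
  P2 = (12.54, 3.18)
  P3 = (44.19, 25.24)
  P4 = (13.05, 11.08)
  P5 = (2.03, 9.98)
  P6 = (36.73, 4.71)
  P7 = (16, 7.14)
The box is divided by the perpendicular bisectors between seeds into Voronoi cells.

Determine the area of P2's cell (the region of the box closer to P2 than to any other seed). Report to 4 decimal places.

1. box [0,49]×[0,38]: [(0, 0) (49, 0) (49, 38) (0, 38)]
2. ⊥bis P2·P0 via (22.78,17.615): [(0, 33.7748) (0, 0) (47.6113, 0)]  |A|=804.0319
3. ⊥bis P2·P1 via (9.675,8.275): [(24.3298, 16.5156) (0, 2.8346) (0, 0) (47.6113, 0)]  |A|=427.6474
4. ⊥bis P2·P3 via (28.365,14.21): [(29.1328, 13.1084) (24.3298, 16.5156) (0, 2.8346) (0, 0) (38.2693, 0)]  |A|=366.4184
5. ⊥bis P2·P4 via (12.795,7.13): [(34.2659, 5.7439) (8.1698, 7.4286) (0, 2.8346) (0, 0) (38.2693, 0)]  |A|=225.2971
6. ⊥bis P2·P5 via (7.285,6.58): [(34.2659, 5.7439) (8.1698, 7.4286) (7.642, 7.1318) (3.0277, 0) (38.2693, 0)]  |A|=203.6694
7. ⊥bis P2·P6 via (24.635,3.945): [(24.4813, 6.3756) (8.1698, 7.4286) (7.642, 7.1318) (3.0277, 0) (24.8845, 0)]  |A|=134.165
8. ⊥bis P2·P7 via (14.27,5.16): [(11.9531, 7.1843) (8.1698, 7.4286) (7.642, 7.1318) (3.0277, 0) (20.1757, 0)]  |A|=77.476
9. canonical 5-gon: [(11.9531, 7.1843) (8.1698, 7.4286) (7.642, 7.1318) (3.0277, 0) (20.1757, 0)]
10. shoelace: 77.476

Area of P2's cell: 77.4760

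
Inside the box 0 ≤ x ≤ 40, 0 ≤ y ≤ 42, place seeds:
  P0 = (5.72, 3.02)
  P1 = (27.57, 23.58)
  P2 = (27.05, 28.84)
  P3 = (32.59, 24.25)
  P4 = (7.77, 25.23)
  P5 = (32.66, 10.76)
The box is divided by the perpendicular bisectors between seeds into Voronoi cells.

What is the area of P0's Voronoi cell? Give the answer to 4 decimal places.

1. box [0,40]×[0,42]: [(0, 0) (40, 0) (40, 42) (0, 42)]
2. ⊥bis P0·P1 via (16.645,13.3): [(0, 30.9894) (0, 0) (29.1598, 0)]  |A|=451.8215
3. ⊥bis P0·P2 via (16.385,15.93): [(6.4387, 24.1467) (0, 29.4657) (0, 0) (29.1598, 0)]  |A|=446.9163
4. ⊥bis P0·P3 via (19.155,13.635): [(6.4387, 24.1467) (0, 29.4657) (0, 0) (29.1598, 0)]  |A|=446.9163
5. ⊥bis P0·P4 via (6.745,14.125): [(16.7365, 13.2028) (0, 14.7476) (0, 0) (29.1598, 0)]  |A|=315.9063
6. ⊥bis P0·P5 via (19.19,6.89): [(17.6575, 12.2239) (16.7365, 13.2028) (0, 14.7476) (0, 0) (21.1695, 0)]  |A|=267.0701
7. canonical 5-gon: [(17.6575, 12.2239) (16.7365, 13.2028) (0, 14.7476) (0, 0) (21.1695, 0)]
8. shoelace: 267.0701

Area of P0's cell: 267.0701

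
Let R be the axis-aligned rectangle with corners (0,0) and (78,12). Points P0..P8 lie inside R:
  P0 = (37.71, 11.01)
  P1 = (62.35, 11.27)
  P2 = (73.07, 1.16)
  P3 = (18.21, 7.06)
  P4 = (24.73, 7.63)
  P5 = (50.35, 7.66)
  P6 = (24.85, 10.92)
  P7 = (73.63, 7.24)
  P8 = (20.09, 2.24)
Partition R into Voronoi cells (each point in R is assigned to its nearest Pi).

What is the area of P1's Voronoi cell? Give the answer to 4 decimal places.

1. box [0,78]×[0,12]: [(0, 0) (78, 0) (78, 12) (0, 12)]
2. ⊥bis P1·P0 via (50.03,11.14): [(50.1475, 0) (78, 0) (78, 12) (50.0209, 12)]  |A|=334.9892
3. ⊥bis P1·P2 via (67.71,6.215): [(50.1475, 0) (61.8487, 0) (73.1658, 12) (50.0209, 12)]  |A|=209.076
4. ⊥bis P1·P3 via (40.28,9.165): [(50.1475, 0) (61.8487, 0) (73.1658, 12) (50.0209, 12)]  |A|=209.076
5. ⊥bis P1·P4 via (43.54,9.45): [(50.1475, 0) (61.8487, 0) (73.1658, 12) (50.0209, 12)]  |A|=209.076
6. ⊥bis P1·P5 via (56.35,9.465): [(59.1974, 0) (61.8487, 0) (73.1658, 12) (55.5874, 12)]  |A|=121.3782
7. ⊥bis P1·P6 via (43.6,11.095): [(59.1974, 0) (61.8487, 0) (73.1658, 12) (55.5874, 12)]  |A|=121.3782
8. ⊥bis P1·P7 via (67.99,9.255): [(59.1974, 0) (61.8487, 0) (66.4123, 4.839) (68.9707, 12) (55.5874, 12)]  |A|=106.3576
9. ⊥bis P1·P8 via (41.22,6.755): [(59.1974, 0) (61.8487, 0) (66.4123, 4.839) (68.9707, 12) (55.5874, 12)]  |A|=106.3576
10. canonical 5-gon: [(59.1974, 0) (61.8487, 0) (66.4123, 4.839) (68.9707, 12) (55.5874, 12)]
11. shoelace: 106.3576

Area of P1's cell: 106.3576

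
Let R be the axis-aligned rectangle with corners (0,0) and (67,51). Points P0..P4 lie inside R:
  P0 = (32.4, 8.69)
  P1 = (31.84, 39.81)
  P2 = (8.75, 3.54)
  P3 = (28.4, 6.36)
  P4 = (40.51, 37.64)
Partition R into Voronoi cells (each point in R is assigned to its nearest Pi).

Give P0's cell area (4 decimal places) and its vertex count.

Area of P0's cell: 785.4333 (5 vertices)

1. box [0,67]×[0,51]: [(0, 0) (67, 0) (67, 51) (0, 51)]
2. ⊥bis P0·P1 via (32.12,24.25): [(0, 23.672) (0, 0) (67, 0) (67, 24.8777)]  |A|=1626.4138
3. ⊥bis P0·P2 via (20.575,6.115): [(16.6864, 23.9723) (21.9066, 0) (67, 0) (67, 24.8777)]  |A|=1166.3378
4. ⊥bis P0·P3 via (30.4,7.525): [(20.7766, 24.0459) (34.7833, 0) (67, 0) (67, 24.8777)]  |A|=962.3044
5. ⊥bis P0·P4 via (36.455,23.165): [(32.554, 24.2578) (20.7766, 24.0459) (34.7833, 0) (67, 0) (67, 14.6082)]  |A|=785.4333
6. canonical 5-gon: [(32.554, 24.2578) (20.7766, 24.0459) (34.7833, 0) (67, 0) (67, 14.6082)]
7. shoelace: 785.4333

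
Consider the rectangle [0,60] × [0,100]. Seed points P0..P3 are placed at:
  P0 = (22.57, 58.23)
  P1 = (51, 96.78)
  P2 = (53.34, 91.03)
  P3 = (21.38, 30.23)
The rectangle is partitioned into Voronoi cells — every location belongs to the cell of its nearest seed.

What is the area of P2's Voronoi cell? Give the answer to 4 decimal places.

1. box [0,60]×[0,100]: [(0, 0) (60, 0) (60, 100) (0, 100)]
2. ⊥bis P2·P0 via (37.955,74.63): [(60, 53.9494) (60, 100) (10.9113, 100)]  |A|=1130.2838
3. ⊥bis P2·P1 via (52.17,93.905): [(27.9257, 84.0386) (60, 53.9494) (60, 97.0915)]  |A|=691.877
4. ⊥bis P2·P3 via (37.36,60.63): [(27.9257, 84.0386) (60, 53.9494) (60, 97.0915)]  |A|=691.877
5. canonical 3-gon: [(27.9257, 84.0386) (60, 53.9494) (60, 97.0915)]
6. shoelace: 691.877

Area of P2's cell: 691.8770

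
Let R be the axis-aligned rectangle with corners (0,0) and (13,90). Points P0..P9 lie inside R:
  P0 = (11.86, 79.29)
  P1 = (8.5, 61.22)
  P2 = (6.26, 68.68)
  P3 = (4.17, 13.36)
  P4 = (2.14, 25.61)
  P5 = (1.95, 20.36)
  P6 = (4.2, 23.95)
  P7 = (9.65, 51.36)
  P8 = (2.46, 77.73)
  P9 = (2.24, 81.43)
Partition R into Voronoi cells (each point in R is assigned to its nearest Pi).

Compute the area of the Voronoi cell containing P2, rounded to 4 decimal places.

Area of P2's cell: 109.6218

1. box [0,13]×[0,90]: [(0, 0) (13, 0) (13, 90) (0, 90)]
2. ⊥bis P2·P0 via (9.06,73.985): [(0, 78.7669) (0, 0) (13, 0) (13, 71.9055)]  |A|=979.3703
3. ⊥bis P2·P1 via (7.38,64.95): [(0, 78.7669) (0, 62.734) (13, 66.6375) (13, 71.9055)]  |A|=138.4554
4. ⊥bis P2·P3 via (5.215,41.02): [(0, 78.7669) (0, 62.734) (13, 66.6375) (13, 71.9055)]  |A|=138.4554
5. ⊥bis P2·P4 via (4.2,47.145): [(0, 78.7669) (0, 62.734) (13, 66.6375) (13, 71.9055)]  |A|=138.4554
6. ⊥bis P2·P5 via (4.105,44.52): [(0, 78.7669) (0, 62.734) (13, 66.6375) (13, 71.9055)]  |A|=138.4554
7. ⊥bis P2·P6 via (5.23,46.315): [(0, 78.7669) (0, 62.734) (13, 66.6375) (13, 71.9055)]  |A|=138.4554
8. ⊥bis P2·P7 via (7.955,60.02): [(0, 78.7669) (0, 62.734) (13, 66.6375) (13, 71.9055)]  |A|=138.4554
9. ⊥bis P2·P8 via (4.36,73.205): [(7.8006, 74.6497) (0, 71.3743) (0, 62.734) (13, 66.6375) (13, 71.9055)]  |A|=109.6218
10. ⊥bis P2·P9 via (4.25,75.055): [(7.8006, 74.6497) (0, 71.3743) (0, 62.734) (13, 66.6375) (13, 71.9055)]  |A|=109.6218
11. canonical 5-gon: [(7.8006, 74.6497) (0, 71.3743) (0, 62.734) (13, 66.6375) (13, 71.9055)]
12. shoelace: 109.6218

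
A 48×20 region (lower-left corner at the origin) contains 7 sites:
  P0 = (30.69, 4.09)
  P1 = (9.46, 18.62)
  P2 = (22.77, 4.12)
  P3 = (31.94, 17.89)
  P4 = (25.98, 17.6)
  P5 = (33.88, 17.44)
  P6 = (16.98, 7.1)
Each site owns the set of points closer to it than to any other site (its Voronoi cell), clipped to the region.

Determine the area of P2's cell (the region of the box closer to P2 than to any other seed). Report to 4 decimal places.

1. box [0,48]×[0,20]: [(0, 0) (48, 0) (48, 20) (0, 20)]
2. ⊥bis P2·P0 via (26.73,4.105): [(0, 0) (26.7145, 0) (26.7902, 20) (0, 20)]  |A|=535.0466
3. ⊥bis P2·P1 via (16.115,11.37): [(3.7284, 0) (26.7145, 0) (26.7902, 20) (25.5166, 20)]  |A|=242.5963
4. ⊥bis P2·P3 via (27.355,11.005): [(20.6104, 15.4965) (3.7284, 0) (26.7145, 0) (26.7576, 11.4028)]  |A|=213.2373
5. ⊥bis P2·P4 via (24.375,10.86): [(17.3753, 12.5268) (3.7284, 0) (26.7145, 0) (26.7534, 10.2936)]  |A|=192.2822
6. ⊥bis P2·P5 via (28.325,10.78): [(17.3753, 12.5268) (3.7284, 0) (26.7145, 0) (26.7534, 10.2936)]  |A|=192.2822
7. ⊥bis P2·P6 via (19.875,5.61): [(22.7734, 11.2414) (16.9876, 0) (26.7145, 0) (26.7534, 10.2936)]  |A|=75.1746
8. canonical 4-gon: [(22.7734, 11.2414) (16.9876, 0) (26.7145, 0) (26.7534, 10.2936)]
9. shoelace: 75.1746

Area of P2's cell: 75.1746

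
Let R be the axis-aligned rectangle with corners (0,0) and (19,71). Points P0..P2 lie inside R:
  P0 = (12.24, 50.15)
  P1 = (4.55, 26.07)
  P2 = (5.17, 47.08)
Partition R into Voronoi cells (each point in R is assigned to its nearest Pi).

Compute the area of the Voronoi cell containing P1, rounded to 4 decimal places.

Area of P1's cell: 688.7738

1. box [0,19]×[0,71]: [(0, 0) (19, 0) (19, 71) (0, 71)]
2. ⊥bis P1·P0 via (8.395,38.11): [(0, 40.791) (0, 0) (19, 0) (19, 34.7233)]  |A|=717.3852
3. ⊥bis P1·P2 via (4.86,36.575): [(14.0509, 36.3038) (0, 36.7184) (0, 0) (19, 0) (19, 34.7233)]  |A|=688.7738
4. canonical 5-gon: [(14.0509, 36.3038) (0, 36.7184) (0, 0) (19, 0) (19, 34.7233)]
5. shoelace: 688.7738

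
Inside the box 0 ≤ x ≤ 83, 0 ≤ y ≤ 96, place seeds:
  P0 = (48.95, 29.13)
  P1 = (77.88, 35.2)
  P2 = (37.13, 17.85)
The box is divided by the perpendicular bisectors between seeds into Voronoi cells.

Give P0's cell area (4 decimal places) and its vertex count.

1. box [0,83]×[0,96]: [(0, 0) (83, 0) (83, 96) (0, 96)]
2. ⊥bis P0·P1 via (63.415,32.165): [(0, 0) (70.1638, 0) (50.0213, 96) (0, 96)]  |A|=5768.8849
3. ⊥bis P0·P2 via (43.04,23.49): [(0, 68.5904) (65.4569, 0) (70.1638, 0) (50.0213, 96) (0, 96)]  |A|=3524.0282
4. canonical 5-gon: [(0, 68.5904) (65.4569, 0) (70.1638, 0) (50.0213, 96) (0, 96)]
5. shoelace: 3524.0282

Area of P0's cell: 3524.0282 (5 vertices)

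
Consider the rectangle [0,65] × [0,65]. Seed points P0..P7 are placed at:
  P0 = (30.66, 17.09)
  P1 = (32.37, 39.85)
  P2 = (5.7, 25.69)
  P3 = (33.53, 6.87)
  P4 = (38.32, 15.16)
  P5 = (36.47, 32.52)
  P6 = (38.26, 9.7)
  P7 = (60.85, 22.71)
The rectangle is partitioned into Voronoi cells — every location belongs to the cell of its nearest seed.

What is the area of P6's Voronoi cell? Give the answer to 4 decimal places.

1. box [0,65]×[0,65]: [(0, 0) (65, 0) (65, 65) (0, 65)]
2. ⊥bis P6·P0 via (34.46,13.395): [(21.4351, 0) (65, 0) (65, 44.8028)]  |A|=975.9152
3. ⊥bis P6·P1 via (35.315,24.775): [(47.92, 27.2375) (21.4351, 0) (65, 0) (65, 30.5742)]  |A|=854.4021
4. ⊥bis P6·P2 via (21.98,17.695): [(47.92, 27.2375) (21.4351, 0) (65, 0) (65, 30.5742)]  |A|=854.4021
5. ⊥bis P6·P3 via (35.895,8.285): [(47.92, 27.2375) (33.4556, 12.3621) (40.852, 0) (65, 0) (65, 30.5742)]  |A|=734.3855
6. ⊥bis P6·P4 via (38.29,12.43): [(33.5721, 12.4818) (33.4556, 12.3621) (40.852, 0) (65, 0) (65, 12.1365)]  |A|=342.5807
7. ⊥bis P6·P5 via (37.365,21.11): [(33.5721, 12.4818) (33.4556, 12.3621) (40.852, 0) (65, 0) (65, 12.1365)]  |A|=342.5807
8. ⊥bis P6·P7 via (49.555,16.205): [(51.8147, 12.2814) (33.5721, 12.4818) (33.4556, 12.3621) (40.852, 0) (58.8878, 0)]  |A|=225.0357
9. canonical 5-gon: [(51.8147, 12.2814) (33.5721, 12.4818) (33.4556, 12.3621) (40.852, 0) (58.8878, 0)]
10. shoelace: 225.0357

Area of P6's cell: 225.0357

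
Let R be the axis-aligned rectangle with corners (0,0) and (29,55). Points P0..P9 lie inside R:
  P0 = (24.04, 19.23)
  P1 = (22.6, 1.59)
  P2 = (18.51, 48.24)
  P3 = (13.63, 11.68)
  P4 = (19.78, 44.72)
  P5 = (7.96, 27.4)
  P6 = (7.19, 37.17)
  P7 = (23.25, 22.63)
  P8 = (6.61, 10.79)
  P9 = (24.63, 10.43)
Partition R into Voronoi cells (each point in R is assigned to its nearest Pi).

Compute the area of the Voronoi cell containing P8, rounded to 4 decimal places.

1. box [0,29]×[0,55]: [(0, 0) (29, 0) (29, 55) (0, 55)]
2. ⊥bis P8·P0 via (15.325,15.01): [(0, 46.6587) (0, 0) (22.5932, 0)]  |A|=527.0839
3. ⊥bis P8·P1 via (14.605,6.19): [(17.3151, 10.9002) (0, 46.6587) (0, 0) (11.0435, 0)]  |A|=464.1371
4. ⊥bis P8·P2 via (12.56,29.515): [(17.3151, 10.9002) (7.5269, 31.1143) (0, 33.506) (0, 0) (11.0435, 0)]  |A|=414.6375
5. ⊥bis P8·P3 via (10.12,11.235): [(11.4539, 0.7133) (7.6255, 30.9108) (7.5269, 31.1143) (0, 33.506) (0, 0) (11.0435, 0)]  |A|=306.6423
6. ⊥bis P8·P4 via (13.195,27.755): [(11.4539, 0.7133) (7.758, 29.8654) (0, 32.8767) (0, 0) (11.0435, 0)]  |A|=299.739
7. ⊥bis P8·P5 via (7.285,19.095): [(11.4539, 0.7133) (9.1426, 18.944) (0, 19.6871) (0, 0) (11.0435, 0)]  |A|=199.1659
8. ⊥bis P8·P6 via (6.9,23.98): [(11.4539, 0.7133) (9.1426, 18.944) (0, 19.6871) (0, 0) (11.0435, 0)]  |A|=199.1659
9. ⊥bis P8·P7 via (14.93,16.71): [(11.4539, 0.7133) (9.1426, 18.944) (0, 19.6871) (0, 0) (11.0435, 0)]  |A|=199.1659
10. ⊥bis P8·P9 via (15.62,10.61): [(11.4539, 0.7133) (9.1426, 18.944) (0, 19.6871) (0, 0) (11.0435, 0)]  |A|=199.1659
11. canonical 5-gon: [(11.4539, 0.7133) (9.1426, 18.944) (0, 19.6871) (0, 0) (11.0435, 0)]
12. shoelace: 199.1659

Area of P8's cell: 199.1659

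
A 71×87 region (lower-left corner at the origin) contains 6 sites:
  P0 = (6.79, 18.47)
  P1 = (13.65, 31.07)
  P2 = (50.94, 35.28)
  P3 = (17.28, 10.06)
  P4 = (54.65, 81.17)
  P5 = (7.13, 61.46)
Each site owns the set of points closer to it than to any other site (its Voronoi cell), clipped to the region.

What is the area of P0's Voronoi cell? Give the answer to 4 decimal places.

1. box [0,71]×[0,87]: [(0, 0) (71, 0) (71, 87) (0, 87)]
2. ⊥bis P0·P1 via (10.22,24.77): [(0, 30.3342) (0, 0) (55.7159, 0)]  |A|=845.0495
3. ⊥bis P0·P2 via (28.865,26.875): [(34.7518, 11.4138) (0, 30.3342) (0, 0) (39.0976, 0)]  |A|=750.2105
4. ⊥bis P0·P3 via (12.035,14.265): [(17.3464, 20.8901) (0, 30.3342) (0, 0) (0.5985, 0)]  |A|=269.3466
5. ⊥bis P0·P4 via (30.72,49.82): [(17.3464, 20.8901) (0, 30.3342) (0, 0) (0.5985, 0)]  |A|=269.3466
6. ⊥bis P0·P5 via (6.96,39.965): [(17.3464, 20.8901) (0, 30.3342) (0, 0) (0.5985, 0)]  |A|=269.3466
7. canonical 4-gon: [(17.3464, 20.8901) (0, 30.3342) (0, 0) (0.5985, 0)]
8. shoelace: 269.3466

Area of P0's cell: 269.3466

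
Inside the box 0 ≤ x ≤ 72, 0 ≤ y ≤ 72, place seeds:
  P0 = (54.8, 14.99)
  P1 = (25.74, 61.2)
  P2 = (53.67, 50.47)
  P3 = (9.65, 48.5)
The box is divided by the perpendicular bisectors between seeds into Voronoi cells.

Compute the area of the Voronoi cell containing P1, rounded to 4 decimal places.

Area of P1's cell: 742.9302

1. box [0,72]×[0,72]: [(0, 0) (72, 0) (72, 72) (0, 72)]
2. ⊥bis P1·P0 via (40.27,38.095): [(0, 12.7705) (72, 58.049) (72, 72) (0, 72)]  |A|=2634.4992
3. ⊥bis P1·P2 via (39.705,55.835): [(0, 12.7705) (30.5387, 31.9753) (45.9152, 72) (0, 72)]  |A|=1823.2673
4. ⊥bis P1·P3 via (17.695,54.85): [(32.2449, 36.4164) (45.9152, 72) (4.1583, 72)]  |A|=742.9302
5. canonical 3-gon: [(32.2449, 36.4164) (45.9152, 72) (4.1583, 72)]
6. shoelace: 742.9302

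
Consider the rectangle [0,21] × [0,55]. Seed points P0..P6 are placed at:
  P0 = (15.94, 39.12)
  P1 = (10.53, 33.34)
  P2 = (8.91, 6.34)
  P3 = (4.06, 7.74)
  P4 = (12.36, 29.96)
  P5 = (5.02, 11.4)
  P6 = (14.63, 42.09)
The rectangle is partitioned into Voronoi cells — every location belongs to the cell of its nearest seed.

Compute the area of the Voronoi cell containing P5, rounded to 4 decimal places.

Area of P5's cell: 156.8107

1. box [0,21]×[0,55]: [(0, 0) (21, 0) (21, 55) (0, 55)]
2. ⊥bis P5·P0 via (10.48,25.26): [(0, 29.3885) (0, 0) (21, 0) (21, 21.1158)]  |A|=530.2945
3. ⊥bis P5·P1 via (7.775,22.37): [(0, 24.3226) (0, 0) (21, 0) (21, 19.0487)]  |A|=455.3985
4. ⊥bis P5·P2 via (6.965,8.87): [(20.4009, 19.1991) (0, 24.3226) (0, 3.5155)]  |A|=212.2416
5. ⊥bis P5·P3 via (4.54,9.57): [(7.027, 8.9177) (20.4009, 19.1991) (0, 24.3226) (0, 10.7608)]  |A|=186.7851
6. ⊥bis P5·P4 via (8.69,20.68): [(7.027, 8.9177) (17.6948, 17.1188) (0, 24.1167) (0, 10.7608)]  |A|=156.8107
7. ⊥bis P5·P6 via (9.825,26.745): [(7.027, 8.9177) (17.6948, 17.1188) (0, 24.1167) (0, 10.7608)]  |A|=156.8107
8. canonical 4-gon: [(7.027, 8.9177) (17.6948, 17.1188) (0, 24.1167) (0, 10.7608)]
9. shoelace: 156.8107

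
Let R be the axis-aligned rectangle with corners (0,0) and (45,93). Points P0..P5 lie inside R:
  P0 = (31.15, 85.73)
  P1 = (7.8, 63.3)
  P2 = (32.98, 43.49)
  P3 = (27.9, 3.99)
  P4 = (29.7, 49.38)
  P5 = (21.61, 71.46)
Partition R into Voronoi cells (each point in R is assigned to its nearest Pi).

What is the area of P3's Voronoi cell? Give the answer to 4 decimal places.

Area of P3's cell: 1114.2478

1. box [0,45]×[0,93]: [(0, 0) (45, 0) (45, 93) (0, 93)]
2. ⊥bis P3·P0 via (29.525,44.86): [(0, 46.0339) (0, 0) (45, 0) (45, 44.2447)]  |A|=2031.2692
3. ⊥bis P3·P1 via (17.85,33.645): [(0, 27.5957) (0, 0) (45, 0) (45, 42.8461)]  |A|=1584.9393
4. ⊥bis P3·P2 via (30.44,23.74): [(0.1265, 27.6385) (0, 27.5957) (0, 0) (45, 0) (45, 21.8675)]  |A|=1114.2478
5. ⊥bis P3·P4 via (28.8,26.685): [(0.1265, 27.6385) (0, 27.5957) (0, 0) (45, 0) (45, 21.8675)]  |A|=1114.2478
6. ⊥bis P3·P5 via (24.755,37.725): [(0.1265, 27.6385) (0, 27.5957) (0, 0) (45, 0) (45, 21.8675)]  |A|=1114.2478
7. canonical 5-gon: [(0.1265, 27.6385) (0, 27.5957) (0, 0) (45, 0) (45, 21.8675)]
8. shoelace: 1114.2478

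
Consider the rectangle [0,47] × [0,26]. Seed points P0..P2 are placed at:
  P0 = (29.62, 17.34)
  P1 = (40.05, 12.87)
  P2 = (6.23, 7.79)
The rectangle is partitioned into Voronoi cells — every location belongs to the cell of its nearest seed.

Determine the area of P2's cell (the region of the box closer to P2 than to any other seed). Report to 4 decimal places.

1. box [0,47]×[0,26]: [(0, 0) (47, 0) (47, 26) (0, 26)]
2. ⊥bis P2·P0 via (17.925,12.565): [(0, 0) (23.0552, 0) (12.4396, 26) (0, 26)]  |A|=461.4322
3. ⊥bis P2·P1 via (23.14,10.33): [(0, 0) (23.0552, 0) (12.4396, 26) (0, 26)]  |A|=461.4322
4. canonical 4-gon: [(0, 0) (23.0552, 0) (12.4396, 26) (0, 26)]
5. shoelace: 461.4322

Area of P2's cell: 461.4322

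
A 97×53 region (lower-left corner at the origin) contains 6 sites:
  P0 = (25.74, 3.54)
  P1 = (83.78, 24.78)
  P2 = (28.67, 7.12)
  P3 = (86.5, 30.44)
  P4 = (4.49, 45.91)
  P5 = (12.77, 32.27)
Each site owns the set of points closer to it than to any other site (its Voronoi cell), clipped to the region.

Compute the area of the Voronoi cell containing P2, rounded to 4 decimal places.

1. box [0,97]×[0,53]: [(0, 0) (97, 0) (97, 53) (0, 53)]
2. ⊥bis P2·P0 via (27.205,5.33): [(0, 27.5955) (33.7174, 0) (97, 0) (97, 53) (0, 53)]  |A|=4675.7747
3. ⊥bis P2·P1 via (56.225,15.95): [(0, 27.5955) (33.7174, 0) (61.3362, 0) (44.3523, 53) (0, 53)]  |A|=2335.52
4. ⊥bis P2·P3 via (57.585,18.78): [(0, 27.5955) (33.7174, 0) (61.3362, 0) (46.545, 46.1574) (43.7858, 53) (0, 53)]  |A|=2333.5816
5. ⊥bis P2·P4 via (16.58,26.515): [(7.9178, 21.1153) (33.7174, 0) (61.3362, 0) (46.8024, 45.3543)]  |A|=1349.5243
6. ⊥bis P2·P5 via (20.72,19.695): [(14.4763, 15.7477) (33.7174, 0) (61.3362, 0) (49.2458, 37.7292)]  |A|=1006.2626
7. canonical 4-gon: [(14.4763, 15.7477) (33.7174, 0) (61.3362, 0) (49.2458, 37.7292)]
8. shoelace: 1006.2626

Area of P2's cell: 1006.2626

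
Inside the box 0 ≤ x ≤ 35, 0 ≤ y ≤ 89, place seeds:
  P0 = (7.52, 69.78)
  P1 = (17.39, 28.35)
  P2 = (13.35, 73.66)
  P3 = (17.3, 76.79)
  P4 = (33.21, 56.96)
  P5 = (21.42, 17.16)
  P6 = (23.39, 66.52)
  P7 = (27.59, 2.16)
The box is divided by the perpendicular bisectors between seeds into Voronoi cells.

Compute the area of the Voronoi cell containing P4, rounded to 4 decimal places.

Area of P4's cell: 310.6107

1. box [0,35]×[0,89]: [(0, 0) (35, 0) (35, 89) (0, 89)]
2. ⊥bis P4·P0 via (20.365,63.37): [(0, 22.5606) (0, 0) (35, 0) (35, 89) (33.1551, 89)]  |A|=2013.5985
3. ⊥bis P4·P1 via (25.3,42.655): [(13.3305, 49.2736) (35, 37.2914) (35, 89) (33.1551, 89)]  |A|=596.8966
4. ⊥bis P4·P2 via (23.28,65.31): [(18.4912, 59.615) (13.3305, 49.2736) (35, 37.2914) (35, 79.2477)]  |A|=489.29
5. ⊥bis P4·P3 via (25.255,66.875): [(23.2294, 65.2498) (18.4912, 59.615) (13.3305, 49.2736) (35, 37.2914) (35, 74.6936)]  |A|=462.4879
6. ⊥bis P4·P5 via (27.315,37.06): [(23.2294, 65.2498) (18.4912, 59.615) (13.3305, 49.2736) (35, 37.2914) (35, 74.6936)]  |A|=462.4879
7. ⊥bis P4·P6 via (28.3,61.74): [(15.1722, 48.2552) (35, 37.2914) (35, 68.6222)]  |A|=310.6107
8. ⊥bis P4·P7 via (30.4,29.56): [(15.1722, 48.2552) (35, 37.2914) (35, 68.6222)]  |A|=310.6107
9. canonical 3-gon: [(15.1722, 48.2552) (35, 37.2914) (35, 68.6222)]
10. shoelace: 310.6107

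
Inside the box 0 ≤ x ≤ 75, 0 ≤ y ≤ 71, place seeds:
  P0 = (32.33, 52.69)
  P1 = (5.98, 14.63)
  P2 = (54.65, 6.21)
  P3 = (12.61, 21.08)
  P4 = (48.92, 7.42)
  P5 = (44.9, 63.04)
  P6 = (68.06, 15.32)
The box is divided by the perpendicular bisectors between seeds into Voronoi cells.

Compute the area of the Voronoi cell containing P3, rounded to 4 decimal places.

1. box [0,75]×[0,71]: [(0, 0) (75, 0) (75, 71) (0, 71)]
2. ⊥bis P3·P0 via (22.47,36.885): [(0, 50.903) (0, 0) (75, 0) (75, 4.114)]  |A|=2063.1365
3. ⊥bis P3·P1 via (9.295,17.855): [(0, 50.903) (0, 27.4094) (26.6652, 0) (75, 0) (75, 4.114)]  |A|=1697.6973
4. ⊥bis P3·P2 via (33.63,13.645): [(38.3468, 26.9802) (0, 50.903) (0, 27.4094) (26.6652, 0) (28.8036, 0)]  |A|=999.1079
5. ⊥bis P3·P4 via (30.765,14.25): [(36.085, 28.3912) (0, 50.903) (0, 27.4094) (25.7558, 0.9349)]  |A|=914.1941
6. ⊥bis P3·P5 via (28.755,42.06): [(36.085, 28.3912) (0, 50.903) (0, 27.4094) (25.7558, 0.9349)]  |A|=914.1941
7. ⊥bis P3·P6 via (40.335,18.2): [(36.085, 28.3912) (0, 50.903) (0, 27.4094) (25.7558, 0.9349)]  |A|=914.1941
8. canonical 4-gon: [(36.085, 28.3912) (0, 50.903) (0, 27.4094) (25.7558, 0.9349)]
9. shoelace: 914.1941

Area of P3's cell: 914.1941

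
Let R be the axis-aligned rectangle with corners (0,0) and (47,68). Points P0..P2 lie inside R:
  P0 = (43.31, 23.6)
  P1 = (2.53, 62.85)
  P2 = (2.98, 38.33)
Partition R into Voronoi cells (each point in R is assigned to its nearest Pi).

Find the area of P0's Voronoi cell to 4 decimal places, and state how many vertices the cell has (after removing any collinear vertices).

Area of P0's cell: 1461.4644 (5 vertices)

1. box [0,47]×[0,68]: [(0, 0) (47, 0) (47, 68) (0, 68)]
2. ⊥bis P0·P1 via (22.92,43.225): [(0, 19.4116) (0, 0) (47, 0) (47, 68) (46.7655, 68)]  |A|=2059.869
3. ⊥bis P0·P2 via (23.145,30.965): [(30.4987, 51.0992) (11.8354, 0) (47, 0) (47, 68) (46.7655, 68)]  |A|=1461.4644
4. canonical 5-gon: [(30.4987, 51.0992) (11.8354, 0) (47, 0) (47, 68) (46.7655, 68)]
5. shoelace: 1461.4644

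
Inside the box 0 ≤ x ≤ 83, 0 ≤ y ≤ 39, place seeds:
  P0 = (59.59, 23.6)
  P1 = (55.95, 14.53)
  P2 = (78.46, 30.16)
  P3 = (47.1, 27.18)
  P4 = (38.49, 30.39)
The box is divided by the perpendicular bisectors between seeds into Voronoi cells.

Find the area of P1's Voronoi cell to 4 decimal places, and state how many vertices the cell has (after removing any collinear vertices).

Area of P1's cell: 723.8332 (5 vertices)

1. box [0,83]×[0,39]: [(0, 0) (83, 0) (83, 39) (0, 39)]
2. ⊥bis P1·P0 via (57.77,19.065): [(0, 0) (83, 0) (83, 8.9396) (8.0968, 39) (0, 39)]  |A|=2111.1907
3. ⊥bis P1·P2 via (67.205,22.345): [(0, 0) (82.7204, 0) (74.0072, 12.5486) (8.0968, 39) (0, 39)]  |A|=2069.2403
4. ⊥bis P1·P3 via (51.525,20.855): [(21.7153, 0) (82.7204, 0) (74.0072, 12.5486) (52.1756, 21.3102)]  |A|=748.8222
5. ⊥bis P1·P4 via (47.22,22.46): [(35.7148, 9.7941) (26.8182, 0) (82.7204, 0) (74.0072, 12.5486) (52.1756, 21.3102)]  |A|=723.8332
6. canonical 5-gon: [(35.7148, 9.7941) (26.8182, 0) (82.7204, 0) (74.0072, 12.5486) (52.1756, 21.3102)]
7. shoelace: 723.8332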